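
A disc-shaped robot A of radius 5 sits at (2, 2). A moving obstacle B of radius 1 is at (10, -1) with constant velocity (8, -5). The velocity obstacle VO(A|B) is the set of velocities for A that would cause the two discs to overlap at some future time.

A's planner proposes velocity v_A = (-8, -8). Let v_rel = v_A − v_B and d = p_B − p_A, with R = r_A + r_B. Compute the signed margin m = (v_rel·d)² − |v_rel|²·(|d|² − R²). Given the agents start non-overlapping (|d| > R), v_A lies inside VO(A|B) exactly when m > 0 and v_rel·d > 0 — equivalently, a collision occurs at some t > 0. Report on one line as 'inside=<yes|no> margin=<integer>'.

d = (8, -3),  |d|² = 73;  R = 5+1 = 6,  c = 73−6² = 37
v_rel = (-16, -3),  |v_rel|² = 265;  v_rel·d = (-16)·(8) + (-3)·(-3) = -119
265·t² + 238·t + 37 = 0  ⇒  m = (-119)² − 265·37 = 4356
m = 4356 > 0,  v_rel·d = -119 < 0  ⇒  outside

inside=no margin=4356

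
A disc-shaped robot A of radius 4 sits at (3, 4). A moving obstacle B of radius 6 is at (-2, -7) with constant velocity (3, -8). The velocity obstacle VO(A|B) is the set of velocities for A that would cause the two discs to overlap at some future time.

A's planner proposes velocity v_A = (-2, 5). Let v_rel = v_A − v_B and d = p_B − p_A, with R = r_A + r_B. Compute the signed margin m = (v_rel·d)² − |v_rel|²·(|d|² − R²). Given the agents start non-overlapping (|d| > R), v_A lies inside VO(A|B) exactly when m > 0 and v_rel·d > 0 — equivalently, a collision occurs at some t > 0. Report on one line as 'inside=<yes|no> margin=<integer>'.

d = (-5, -11),  |d|² = 146;  R = 4+6 = 10,  c = 146−10² = 46
v_rel = (-5, 13),  |v_rel|² = 194;  v_rel·d = (-5)·(-5) + (13)·(-11) = -118
194·t² + 236·t + 46 = 0  ⇒  m = (-118)² − 194·46 = 5000
m = 5000 > 0,  v_rel·d = -118 < 0  ⇒  outside

inside=no margin=5000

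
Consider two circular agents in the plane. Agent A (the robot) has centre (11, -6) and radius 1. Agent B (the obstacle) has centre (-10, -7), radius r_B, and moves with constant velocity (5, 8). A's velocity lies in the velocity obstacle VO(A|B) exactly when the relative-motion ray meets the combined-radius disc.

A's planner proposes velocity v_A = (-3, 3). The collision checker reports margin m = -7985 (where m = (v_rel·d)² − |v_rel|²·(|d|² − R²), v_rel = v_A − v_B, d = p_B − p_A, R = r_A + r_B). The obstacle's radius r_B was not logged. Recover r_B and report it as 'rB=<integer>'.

m = -7985
d = (-21, -1);  v_rel = (-8, -5),  |v_rel|² = 89
v_rel×d = (-8)·(-1) − (-5)·(-21) = -97
since m = R²·89 − (-97)²:  R² = (9409 + -7985) / 89 = 16
R = √16 = 4  ⇒  r_B = 4 − 1 = 3

rB=3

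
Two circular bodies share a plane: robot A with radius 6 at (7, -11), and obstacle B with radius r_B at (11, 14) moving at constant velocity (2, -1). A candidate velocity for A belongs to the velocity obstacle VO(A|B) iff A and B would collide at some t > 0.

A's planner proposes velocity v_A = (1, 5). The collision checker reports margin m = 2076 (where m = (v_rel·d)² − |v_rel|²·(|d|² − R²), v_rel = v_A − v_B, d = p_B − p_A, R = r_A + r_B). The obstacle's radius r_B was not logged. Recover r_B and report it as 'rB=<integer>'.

m = 2076
d = (4, 25);  v_rel = (-1, 6),  |v_rel|² = 37
v_rel×d = (-1)·(25) − (6)·(4) = -49
since m = R²·37 − (-49)²:  R² = (2401 + 2076) / 37 = 121
R = √121 = 11  ⇒  r_B = 11 − 6 = 5

rB=5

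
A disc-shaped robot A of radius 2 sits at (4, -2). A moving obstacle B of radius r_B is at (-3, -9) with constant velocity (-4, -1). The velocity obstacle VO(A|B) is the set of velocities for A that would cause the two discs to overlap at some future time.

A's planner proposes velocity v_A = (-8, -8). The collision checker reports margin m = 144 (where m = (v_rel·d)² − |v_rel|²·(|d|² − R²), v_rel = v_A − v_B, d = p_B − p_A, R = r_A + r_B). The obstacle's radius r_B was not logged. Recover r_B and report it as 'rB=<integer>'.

m = 144
d = (-7, -7);  v_rel = (-4, -7),  |v_rel|² = 65
v_rel×d = (-4)·(-7) − (-7)·(-7) = -21
since m = R²·65 − (-21)²:  R² = (441 + 144) / 65 = 9
R = √9 = 3  ⇒  r_B = 3 − 2 = 1

rB=1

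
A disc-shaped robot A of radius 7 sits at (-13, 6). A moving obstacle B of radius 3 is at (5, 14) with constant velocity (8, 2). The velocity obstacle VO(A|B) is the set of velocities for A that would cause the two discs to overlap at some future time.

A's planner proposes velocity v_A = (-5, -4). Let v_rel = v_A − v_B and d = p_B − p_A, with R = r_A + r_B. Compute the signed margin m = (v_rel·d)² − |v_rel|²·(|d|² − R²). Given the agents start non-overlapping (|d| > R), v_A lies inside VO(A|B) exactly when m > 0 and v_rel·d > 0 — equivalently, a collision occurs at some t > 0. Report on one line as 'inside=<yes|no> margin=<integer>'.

d = (18, 8),  |d|² = 388;  R = 7+3 = 10,  c = 388−10² = 288
v_rel = (-13, -6),  |v_rel|² = 205;  v_rel·d = (-13)·(18) + (-6)·(8) = -282
205·t² + 564·t + 288 = 0  ⇒  m = (-282)² − 205·288 = 20484
m = 20484 > 0,  v_rel·d = -282 < 0  ⇒  outside

inside=no margin=20484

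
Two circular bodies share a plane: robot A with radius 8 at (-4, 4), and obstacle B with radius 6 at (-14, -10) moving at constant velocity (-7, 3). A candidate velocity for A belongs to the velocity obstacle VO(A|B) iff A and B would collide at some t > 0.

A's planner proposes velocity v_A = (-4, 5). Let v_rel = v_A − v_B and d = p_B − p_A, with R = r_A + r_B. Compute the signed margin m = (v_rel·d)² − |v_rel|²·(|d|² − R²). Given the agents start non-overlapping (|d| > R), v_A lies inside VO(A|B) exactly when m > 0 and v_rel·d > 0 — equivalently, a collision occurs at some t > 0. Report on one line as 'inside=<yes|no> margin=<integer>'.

d = (-10, -14),  |d|² = 296;  R = 8+6 = 14,  c = 296−14² = 100
v_rel = (3, 2),  |v_rel|² = 13;  v_rel·d = (3)·(-10) + (2)·(-14) = -58
13·t² + 116·t + 100 = 0  ⇒  m = (-58)² − 13·100 = 2064
m = 2064 > 0,  v_rel·d = -58 < 0  ⇒  outside

inside=no margin=2064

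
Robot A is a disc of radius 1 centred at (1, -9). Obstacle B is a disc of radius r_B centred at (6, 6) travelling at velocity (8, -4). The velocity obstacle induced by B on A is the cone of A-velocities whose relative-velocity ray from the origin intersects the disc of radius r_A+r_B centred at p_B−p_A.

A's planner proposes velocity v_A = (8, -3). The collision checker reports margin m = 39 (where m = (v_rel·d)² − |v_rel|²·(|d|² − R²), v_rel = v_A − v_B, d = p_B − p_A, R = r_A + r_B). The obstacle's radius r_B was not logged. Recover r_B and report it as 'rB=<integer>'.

m = 39
d = (5, 15);  v_rel = (0, 1),  |v_rel|² = 1
v_rel×d = (0)·(15) − (1)·(5) = -5
since m = R²·1 − (-5)²:  R² = (25 + 39) / 1 = 64
R = √64 = 8  ⇒  r_B = 8 − 1 = 7

rB=7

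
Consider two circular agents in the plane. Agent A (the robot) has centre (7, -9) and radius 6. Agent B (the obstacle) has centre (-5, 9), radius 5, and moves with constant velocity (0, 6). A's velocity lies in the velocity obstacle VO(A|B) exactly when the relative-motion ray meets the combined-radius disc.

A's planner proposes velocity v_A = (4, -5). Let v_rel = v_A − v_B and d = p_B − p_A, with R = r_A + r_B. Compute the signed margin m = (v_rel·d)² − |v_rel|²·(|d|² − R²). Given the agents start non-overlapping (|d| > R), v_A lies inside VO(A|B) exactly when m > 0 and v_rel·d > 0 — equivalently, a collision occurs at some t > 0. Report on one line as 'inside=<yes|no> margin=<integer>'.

d = (-12, 18),  |d|² = 468;  R = 6+5 = 11,  c = 468−11² = 347
v_rel = (4, -11),  |v_rel|² = 137;  v_rel·d = (4)·(-12) + (-11)·(18) = -246
137·t² + 492·t + 347 = 0  ⇒  m = (-246)² − 137·347 = 12977
m = 12977 > 0,  v_rel·d = -246 < 0  ⇒  outside

inside=no margin=12977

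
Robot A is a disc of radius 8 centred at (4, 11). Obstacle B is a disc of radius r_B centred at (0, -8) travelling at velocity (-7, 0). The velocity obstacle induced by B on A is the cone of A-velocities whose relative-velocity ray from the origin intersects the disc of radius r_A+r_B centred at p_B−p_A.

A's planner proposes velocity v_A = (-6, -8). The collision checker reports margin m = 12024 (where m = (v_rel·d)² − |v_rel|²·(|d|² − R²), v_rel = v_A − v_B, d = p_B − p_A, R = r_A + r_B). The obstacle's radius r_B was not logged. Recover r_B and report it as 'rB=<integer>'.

m = 12024
d = (-4, -19);  v_rel = (1, -8),  |v_rel|² = 65
v_rel×d = (1)·(-19) − (-8)·(-4) = -51
since m = R²·65 − (-51)²:  R² = (2601 + 12024) / 65 = 225
R = √225 = 15  ⇒  r_B = 15 − 8 = 7

rB=7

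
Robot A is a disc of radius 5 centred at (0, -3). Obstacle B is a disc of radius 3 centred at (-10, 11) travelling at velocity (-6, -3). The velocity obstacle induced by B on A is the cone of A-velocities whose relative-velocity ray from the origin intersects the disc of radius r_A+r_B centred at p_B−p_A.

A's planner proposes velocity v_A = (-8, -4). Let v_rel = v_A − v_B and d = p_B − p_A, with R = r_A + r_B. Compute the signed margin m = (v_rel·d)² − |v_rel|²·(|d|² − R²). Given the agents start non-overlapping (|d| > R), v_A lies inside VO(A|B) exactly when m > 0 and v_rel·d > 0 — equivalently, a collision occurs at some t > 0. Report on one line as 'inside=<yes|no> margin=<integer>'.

d = (-10, 14),  |d|² = 296;  R = 5+3 = 8,  c = 296−8² = 232
v_rel = (-2, -1),  |v_rel|² = 5;  v_rel·d = (-2)·(-10) + (-1)·(14) = 6
5·t² − 12·t + 232 = 0  ⇒  m = 6² − 5·232 = -1124
m = -1124 < 0,  v_rel·d = 6 > 0  ⇒  outside

inside=no margin=-1124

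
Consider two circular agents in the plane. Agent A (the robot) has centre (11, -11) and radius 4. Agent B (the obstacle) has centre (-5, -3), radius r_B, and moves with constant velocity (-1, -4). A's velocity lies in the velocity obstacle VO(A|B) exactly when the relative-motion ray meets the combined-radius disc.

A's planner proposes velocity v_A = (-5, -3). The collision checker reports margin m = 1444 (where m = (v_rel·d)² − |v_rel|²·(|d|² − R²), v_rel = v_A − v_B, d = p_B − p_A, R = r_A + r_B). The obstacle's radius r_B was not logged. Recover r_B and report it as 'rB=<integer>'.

m = 1444
d = (-16, 8);  v_rel = (-4, 1),  |v_rel|² = 17
v_rel×d = (-4)·(8) − (1)·(-16) = -16
since m = R²·17 − (-16)²:  R² = (256 + 1444) / 17 = 100
R = √100 = 10  ⇒  r_B = 10 − 4 = 6

rB=6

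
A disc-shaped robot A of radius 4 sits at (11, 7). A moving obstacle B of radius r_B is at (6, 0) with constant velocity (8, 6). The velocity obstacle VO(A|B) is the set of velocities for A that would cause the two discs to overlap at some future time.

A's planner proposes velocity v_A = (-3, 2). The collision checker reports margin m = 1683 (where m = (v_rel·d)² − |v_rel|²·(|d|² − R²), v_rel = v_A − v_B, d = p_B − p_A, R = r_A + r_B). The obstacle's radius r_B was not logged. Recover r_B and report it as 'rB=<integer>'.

m = 1683
d = (-5, -7);  v_rel = (-11, -4),  |v_rel|² = 137
v_rel×d = (-11)·(-7) − (-4)·(-5) = 57
since m = R²·137 − 57²:  R² = (3249 + 1683) / 137 = 36
R = √36 = 6  ⇒  r_B = 6 − 4 = 2

rB=2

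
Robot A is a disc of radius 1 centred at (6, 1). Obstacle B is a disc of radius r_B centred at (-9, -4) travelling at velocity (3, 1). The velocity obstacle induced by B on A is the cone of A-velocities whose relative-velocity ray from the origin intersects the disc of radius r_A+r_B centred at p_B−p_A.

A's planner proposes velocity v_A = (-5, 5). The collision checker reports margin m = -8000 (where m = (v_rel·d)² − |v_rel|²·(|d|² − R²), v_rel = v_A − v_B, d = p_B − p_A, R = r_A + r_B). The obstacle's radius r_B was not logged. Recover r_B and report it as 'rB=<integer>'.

m = -8000
d = (-15, -5);  v_rel = (-8, 4),  |v_rel|² = 80
v_rel×d = (-8)·(-5) − (4)·(-15) = 100
since m = R²·80 − 100²:  R² = (10000 + -8000) / 80 = 25
R = √25 = 5  ⇒  r_B = 5 − 1 = 4

rB=4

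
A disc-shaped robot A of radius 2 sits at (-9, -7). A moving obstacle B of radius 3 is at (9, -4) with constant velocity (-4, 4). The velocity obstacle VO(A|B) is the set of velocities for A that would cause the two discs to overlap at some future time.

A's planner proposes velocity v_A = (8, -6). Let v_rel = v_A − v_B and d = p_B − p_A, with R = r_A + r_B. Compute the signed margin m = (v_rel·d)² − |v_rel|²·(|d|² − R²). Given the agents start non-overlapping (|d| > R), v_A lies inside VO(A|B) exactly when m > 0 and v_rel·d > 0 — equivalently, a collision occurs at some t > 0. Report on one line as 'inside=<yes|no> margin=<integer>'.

d = (18, 3),  |d|² = 333;  R = 2+3 = 5,  c = 333−5² = 308
v_rel = (12, -10),  |v_rel|² = 244;  v_rel·d = (12)·(18) + (-10)·(3) = 186
244·t² − 372·t + 308 = 0  ⇒  m = 186² − 244·308 = -40556
m = -40556 < 0,  v_rel·d = 186 > 0  ⇒  outside

inside=no margin=-40556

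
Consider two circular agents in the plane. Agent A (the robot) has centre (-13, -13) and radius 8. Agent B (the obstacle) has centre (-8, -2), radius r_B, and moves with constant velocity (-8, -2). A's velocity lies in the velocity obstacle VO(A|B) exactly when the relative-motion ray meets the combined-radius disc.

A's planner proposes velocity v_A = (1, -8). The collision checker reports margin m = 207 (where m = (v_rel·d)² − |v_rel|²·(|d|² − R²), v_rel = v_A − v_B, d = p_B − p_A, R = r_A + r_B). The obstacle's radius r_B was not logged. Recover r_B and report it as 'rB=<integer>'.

m = 207
d = (5, 11);  v_rel = (9, -6),  |v_rel|² = 117
v_rel×d = (9)·(11) − (-6)·(5) = 129
since m = R²·117 − 129²:  R² = (16641 + 207) / 117 = 144
R = √144 = 12  ⇒  r_B = 12 − 8 = 4

rB=4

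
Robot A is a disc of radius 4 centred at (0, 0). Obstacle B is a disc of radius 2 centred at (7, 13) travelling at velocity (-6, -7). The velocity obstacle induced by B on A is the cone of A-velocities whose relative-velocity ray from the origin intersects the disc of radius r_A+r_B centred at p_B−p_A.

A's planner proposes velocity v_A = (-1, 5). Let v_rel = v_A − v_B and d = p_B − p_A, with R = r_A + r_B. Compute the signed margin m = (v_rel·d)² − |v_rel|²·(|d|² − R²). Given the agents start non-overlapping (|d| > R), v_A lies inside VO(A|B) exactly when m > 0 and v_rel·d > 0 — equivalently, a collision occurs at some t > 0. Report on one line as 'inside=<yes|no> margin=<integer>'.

d = (7, 13),  |d|² = 218;  R = 4+2 = 6,  c = 218−6² = 182
v_rel = (5, 12),  |v_rel|² = 169;  v_rel·d = (5)·(7) + (12)·(13) = 191
169·t² − 382·t + 182 = 0  ⇒  m = 191² − 169·182 = 5723
m = 5723 > 0,  v_rel·d = 191 > 0  ⇒  inside

inside=yes margin=5723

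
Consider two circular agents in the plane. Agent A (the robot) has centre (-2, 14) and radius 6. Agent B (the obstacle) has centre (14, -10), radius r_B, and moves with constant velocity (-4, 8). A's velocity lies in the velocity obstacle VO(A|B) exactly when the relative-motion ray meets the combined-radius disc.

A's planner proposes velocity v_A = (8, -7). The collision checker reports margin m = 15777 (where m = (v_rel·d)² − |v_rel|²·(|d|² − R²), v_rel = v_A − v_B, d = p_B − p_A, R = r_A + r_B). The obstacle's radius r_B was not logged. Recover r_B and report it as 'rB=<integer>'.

m = 15777
d = (16, -24);  v_rel = (12, -15),  |v_rel|² = 369
v_rel×d = (12)·(-24) − (-15)·(16) = -48
since m = R²·369 − (-48)²:  R² = (2304 + 15777) / 369 = 49
R = √49 = 7  ⇒  r_B = 7 − 6 = 1

rB=1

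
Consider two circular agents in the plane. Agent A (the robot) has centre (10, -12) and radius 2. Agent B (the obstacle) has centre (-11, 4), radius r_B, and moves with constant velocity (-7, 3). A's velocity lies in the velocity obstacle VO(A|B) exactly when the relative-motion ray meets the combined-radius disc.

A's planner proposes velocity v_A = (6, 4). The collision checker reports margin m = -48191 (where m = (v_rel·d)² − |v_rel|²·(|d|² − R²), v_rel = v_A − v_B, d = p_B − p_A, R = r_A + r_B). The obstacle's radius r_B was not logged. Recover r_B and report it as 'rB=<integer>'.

m = -48191
d = (-21, 16);  v_rel = (13, 1),  |v_rel|² = 170
v_rel×d = (13)·(16) − (1)·(-21) = 229
since m = R²·170 − 229²:  R² = (52441 + -48191) / 170 = 25
R = √25 = 5  ⇒  r_B = 5 − 2 = 3

rB=3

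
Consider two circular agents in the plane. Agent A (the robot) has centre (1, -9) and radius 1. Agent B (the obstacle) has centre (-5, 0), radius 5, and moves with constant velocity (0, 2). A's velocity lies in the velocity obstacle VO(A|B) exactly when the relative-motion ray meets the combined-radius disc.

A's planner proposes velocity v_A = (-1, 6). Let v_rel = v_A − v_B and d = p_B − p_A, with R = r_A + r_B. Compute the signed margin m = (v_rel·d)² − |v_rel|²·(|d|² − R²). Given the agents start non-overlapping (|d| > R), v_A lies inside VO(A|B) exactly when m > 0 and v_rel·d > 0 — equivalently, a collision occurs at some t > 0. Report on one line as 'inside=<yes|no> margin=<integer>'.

d = (-6, 9),  |d|² = 117;  R = 1+5 = 6,  c = 117−6² = 81
v_rel = (-1, 4),  |v_rel|² = 17;  v_rel·d = (-1)·(-6) + (4)·(9) = 42
17·t² − 84·t + 81 = 0  ⇒  m = 42² − 17·81 = 387
m = 387 > 0,  v_rel·d = 42 > 0  ⇒  inside

inside=yes margin=387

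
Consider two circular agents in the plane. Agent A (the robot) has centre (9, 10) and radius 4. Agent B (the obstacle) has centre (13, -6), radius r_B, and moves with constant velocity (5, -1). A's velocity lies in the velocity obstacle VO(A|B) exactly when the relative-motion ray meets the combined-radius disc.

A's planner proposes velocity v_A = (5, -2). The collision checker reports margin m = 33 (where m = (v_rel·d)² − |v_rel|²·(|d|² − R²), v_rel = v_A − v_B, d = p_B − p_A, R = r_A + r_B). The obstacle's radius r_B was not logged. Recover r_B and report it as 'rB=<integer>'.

m = 33
d = (4, -16);  v_rel = (0, -1),  |v_rel|² = 1
v_rel×d = (0)·(-16) − (-1)·(4) = 4
since m = R²·1 − 4²:  R² = (16 + 33) / 1 = 49
R = √49 = 7  ⇒  r_B = 7 − 4 = 3

rB=3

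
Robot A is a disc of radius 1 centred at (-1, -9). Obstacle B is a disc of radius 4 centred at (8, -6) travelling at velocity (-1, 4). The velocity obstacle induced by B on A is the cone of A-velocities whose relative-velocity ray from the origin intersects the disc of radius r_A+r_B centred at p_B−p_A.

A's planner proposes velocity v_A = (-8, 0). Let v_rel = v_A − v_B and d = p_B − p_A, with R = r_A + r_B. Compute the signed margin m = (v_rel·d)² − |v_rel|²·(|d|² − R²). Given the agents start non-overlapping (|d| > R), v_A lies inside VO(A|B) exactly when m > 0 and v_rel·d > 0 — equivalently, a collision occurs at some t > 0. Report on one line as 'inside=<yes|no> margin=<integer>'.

d = (9, 3),  |d|² = 90;  R = 1+4 = 5,  c = 90−5² = 65
v_rel = (-7, -4),  |v_rel|² = 65;  v_rel·d = (-7)·(9) + (-4)·(3) = -75
65·t² + 150·t + 65 = 0  ⇒  m = (-75)² − 65·65 = 1400
m = 1400 > 0,  v_rel·d = -75 < 0  ⇒  outside

inside=no margin=1400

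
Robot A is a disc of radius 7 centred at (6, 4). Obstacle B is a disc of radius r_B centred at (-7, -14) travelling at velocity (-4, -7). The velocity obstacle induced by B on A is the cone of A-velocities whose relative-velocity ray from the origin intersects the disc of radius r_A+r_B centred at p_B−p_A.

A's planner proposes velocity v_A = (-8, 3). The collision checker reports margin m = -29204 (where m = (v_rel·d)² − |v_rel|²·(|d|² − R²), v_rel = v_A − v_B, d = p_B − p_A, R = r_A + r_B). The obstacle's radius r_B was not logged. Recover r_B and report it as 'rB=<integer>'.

m = -29204
d = (-13, -18);  v_rel = (-4, 10),  |v_rel|² = 116
v_rel×d = (-4)·(-18) − (10)·(-13) = 202
since m = R²·116 − 202²:  R² = (40804 + -29204) / 116 = 100
R = √100 = 10  ⇒  r_B = 10 − 7 = 3

rB=3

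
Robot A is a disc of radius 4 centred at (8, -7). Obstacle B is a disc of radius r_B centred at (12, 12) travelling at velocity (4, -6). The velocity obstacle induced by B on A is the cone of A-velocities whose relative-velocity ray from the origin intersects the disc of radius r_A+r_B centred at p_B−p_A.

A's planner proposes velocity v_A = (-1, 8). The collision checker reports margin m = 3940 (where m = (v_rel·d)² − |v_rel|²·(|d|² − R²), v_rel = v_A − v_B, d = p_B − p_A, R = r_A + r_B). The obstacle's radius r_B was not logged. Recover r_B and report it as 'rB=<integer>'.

m = 3940
d = (4, 19);  v_rel = (-5, 14),  |v_rel|² = 221
v_rel×d = (-5)·(19) − (14)·(4) = -151
since m = R²·221 − (-151)²:  R² = (22801 + 3940) / 221 = 121
R = √121 = 11  ⇒  r_B = 11 − 4 = 7

rB=7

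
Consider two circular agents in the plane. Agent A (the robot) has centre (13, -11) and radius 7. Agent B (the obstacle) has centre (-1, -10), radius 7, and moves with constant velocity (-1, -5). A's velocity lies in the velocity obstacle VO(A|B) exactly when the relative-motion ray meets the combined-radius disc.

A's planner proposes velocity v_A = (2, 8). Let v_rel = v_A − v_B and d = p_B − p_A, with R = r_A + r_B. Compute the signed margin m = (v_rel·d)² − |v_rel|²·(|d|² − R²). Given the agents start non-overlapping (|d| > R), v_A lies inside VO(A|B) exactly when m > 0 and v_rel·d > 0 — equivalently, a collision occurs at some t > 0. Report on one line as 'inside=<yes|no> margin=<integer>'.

d = (-14, 1),  |d|² = 197;  R = 7+7 = 14,  c = 197−14² = 1
v_rel = (3, 13),  |v_rel|² = 178;  v_rel·d = (3)·(-14) + (13)·(1) = -29
178·t² + 58·t + 1 = 0  ⇒  m = (-29)² − 178·1 = 663
m = 663 > 0,  v_rel·d = -29 < 0  ⇒  outside

inside=no margin=663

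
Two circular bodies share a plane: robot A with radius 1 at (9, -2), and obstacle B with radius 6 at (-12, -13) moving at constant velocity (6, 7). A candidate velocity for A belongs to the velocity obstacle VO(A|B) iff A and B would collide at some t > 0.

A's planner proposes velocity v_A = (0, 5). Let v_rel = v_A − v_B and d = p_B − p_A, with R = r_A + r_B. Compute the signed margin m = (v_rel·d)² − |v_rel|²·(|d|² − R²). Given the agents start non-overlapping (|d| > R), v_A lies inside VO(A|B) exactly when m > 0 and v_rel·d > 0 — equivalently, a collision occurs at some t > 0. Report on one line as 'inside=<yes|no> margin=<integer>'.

d = (-21, -11),  |d|² = 562;  R = 1+6 = 7,  c = 562−7² = 513
v_rel = (-6, -2),  |v_rel|² = 40;  v_rel·d = (-6)·(-21) + (-2)·(-11) = 148
40·t² − 296·t + 513 = 0  ⇒  m = 148² − 40·513 = 1384
m = 1384 > 0,  v_rel·d = 148 > 0  ⇒  inside

inside=yes margin=1384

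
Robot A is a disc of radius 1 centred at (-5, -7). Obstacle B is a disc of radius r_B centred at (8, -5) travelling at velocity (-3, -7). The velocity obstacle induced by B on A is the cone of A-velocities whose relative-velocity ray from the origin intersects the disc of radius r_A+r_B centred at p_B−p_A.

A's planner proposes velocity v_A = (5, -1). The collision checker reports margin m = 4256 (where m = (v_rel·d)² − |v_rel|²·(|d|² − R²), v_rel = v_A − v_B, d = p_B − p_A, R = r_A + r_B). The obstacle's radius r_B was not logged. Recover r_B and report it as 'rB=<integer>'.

m = 4256
d = (13, 2);  v_rel = (8, 6),  |v_rel|² = 100
v_rel×d = (8)·(2) − (6)·(13) = -62
since m = R²·100 − (-62)²:  R² = (3844 + 4256) / 100 = 81
R = √81 = 9  ⇒  r_B = 9 − 1 = 8

rB=8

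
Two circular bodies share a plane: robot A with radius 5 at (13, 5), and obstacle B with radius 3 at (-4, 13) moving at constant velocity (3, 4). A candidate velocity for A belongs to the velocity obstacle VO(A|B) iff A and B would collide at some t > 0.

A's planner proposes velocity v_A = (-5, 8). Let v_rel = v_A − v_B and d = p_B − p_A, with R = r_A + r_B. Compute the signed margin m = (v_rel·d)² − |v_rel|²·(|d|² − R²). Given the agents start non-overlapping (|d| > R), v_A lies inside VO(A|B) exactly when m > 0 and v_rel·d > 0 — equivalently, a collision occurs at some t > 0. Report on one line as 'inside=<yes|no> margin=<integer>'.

d = (-17, 8),  |d|² = 353;  R = 5+3 = 8,  c = 353−8² = 289
v_rel = (-8, 4),  |v_rel|² = 80;  v_rel·d = (-8)·(-17) + (4)·(8) = 168
80·t² − 336·t + 289 = 0  ⇒  m = 168² − 80·289 = 5104
m = 5104 > 0,  v_rel·d = 168 > 0  ⇒  inside

inside=yes margin=5104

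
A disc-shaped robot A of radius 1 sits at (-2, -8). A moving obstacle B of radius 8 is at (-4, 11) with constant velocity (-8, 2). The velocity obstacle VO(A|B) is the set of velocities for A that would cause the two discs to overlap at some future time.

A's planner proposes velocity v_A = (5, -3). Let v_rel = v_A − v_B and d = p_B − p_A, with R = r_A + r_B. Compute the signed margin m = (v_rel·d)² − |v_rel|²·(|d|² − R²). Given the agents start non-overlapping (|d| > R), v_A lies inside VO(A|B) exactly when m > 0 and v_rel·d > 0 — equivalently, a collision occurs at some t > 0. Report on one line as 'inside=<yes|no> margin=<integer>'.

d = (-2, 19),  |d|² = 365;  R = 1+8 = 9,  c = 365−9² = 284
v_rel = (13, -5),  |v_rel|² = 194;  v_rel·d = (13)·(-2) + (-5)·(19) = -121
194·t² + 242·t + 284 = 0  ⇒  m = (-121)² − 194·284 = -40455
m = -40455 < 0,  v_rel·d = -121 < 0  ⇒  outside

inside=no margin=-40455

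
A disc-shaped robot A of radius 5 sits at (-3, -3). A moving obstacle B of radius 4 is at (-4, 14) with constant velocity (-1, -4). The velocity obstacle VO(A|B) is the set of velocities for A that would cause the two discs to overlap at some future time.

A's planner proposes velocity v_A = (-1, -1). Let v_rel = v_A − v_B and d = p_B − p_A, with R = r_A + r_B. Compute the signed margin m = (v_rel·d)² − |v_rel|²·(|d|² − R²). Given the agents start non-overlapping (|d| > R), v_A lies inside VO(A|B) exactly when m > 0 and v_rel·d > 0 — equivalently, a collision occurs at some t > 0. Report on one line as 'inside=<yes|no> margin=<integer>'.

d = (-1, 17),  |d|² = 290;  R = 5+4 = 9,  c = 290−9² = 209
v_rel = (0, 3),  |v_rel|² = 9;  v_rel·d = (0)·(-1) + (3)·(17) = 51
9·t² − 102·t + 209 = 0  ⇒  m = 51² − 9·209 = 720
m = 720 > 0,  v_rel·d = 51 > 0  ⇒  inside

inside=yes margin=720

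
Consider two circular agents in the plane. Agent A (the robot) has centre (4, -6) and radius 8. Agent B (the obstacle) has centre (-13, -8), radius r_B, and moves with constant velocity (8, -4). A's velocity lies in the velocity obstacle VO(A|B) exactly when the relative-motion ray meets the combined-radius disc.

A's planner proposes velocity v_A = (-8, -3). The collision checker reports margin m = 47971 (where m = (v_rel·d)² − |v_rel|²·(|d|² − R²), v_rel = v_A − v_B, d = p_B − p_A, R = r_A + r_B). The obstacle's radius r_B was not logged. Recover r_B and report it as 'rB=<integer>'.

m = 47971
d = (-17, -2);  v_rel = (-16, 1),  |v_rel|² = 257
v_rel×d = (-16)·(-2) − (1)·(-17) = 49
since m = R²·257 − 49²:  R² = (2401 + 47971) / 257 = 196
R = √196 = 14  ⇒  r_B = 14 − 8 = 6

rB=6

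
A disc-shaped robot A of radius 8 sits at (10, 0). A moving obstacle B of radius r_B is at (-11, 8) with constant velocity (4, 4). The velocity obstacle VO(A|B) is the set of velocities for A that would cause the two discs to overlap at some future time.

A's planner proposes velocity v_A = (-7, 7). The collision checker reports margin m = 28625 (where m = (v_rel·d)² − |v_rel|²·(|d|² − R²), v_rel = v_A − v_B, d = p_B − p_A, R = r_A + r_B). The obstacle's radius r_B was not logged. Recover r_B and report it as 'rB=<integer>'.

m = 28625
d = (-21, 8);  v_rel = (-11, 3),  |v_rel|² = 130
v_rel×d = (-11)·(8) − (3)·(-21) = -25
since m = R²·130 − (-25)²:  R² = (625 + 28625) / 130 = 225
R = √225 = 15  ⇒  r_B = 15 − 8 = 7

rB=7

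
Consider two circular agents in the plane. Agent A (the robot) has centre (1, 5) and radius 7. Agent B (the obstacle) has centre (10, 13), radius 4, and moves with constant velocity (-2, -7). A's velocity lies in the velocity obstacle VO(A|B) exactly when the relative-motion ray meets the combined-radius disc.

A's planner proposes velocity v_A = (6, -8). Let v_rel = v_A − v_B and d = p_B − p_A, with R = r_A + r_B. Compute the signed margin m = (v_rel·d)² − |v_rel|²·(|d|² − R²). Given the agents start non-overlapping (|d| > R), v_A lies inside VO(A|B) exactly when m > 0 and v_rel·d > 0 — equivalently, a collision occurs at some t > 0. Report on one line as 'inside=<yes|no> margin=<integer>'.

d = (9, 8),  |d|² = 145;  R = 7+4 = 11,  c = 145−11² = 24
v_rel = (8, -1),  |v_rel|² = 65;  v_rel·d = (8)·(9) + (-1)·(8) = 64
65·t² − 128·t + 24 = 0  ⇒  m = 64² − 65·24 = 2536
m = 2536 > 0,  v_rel·d = 64 > 0  ⇒  inside

inside=yes margin=2536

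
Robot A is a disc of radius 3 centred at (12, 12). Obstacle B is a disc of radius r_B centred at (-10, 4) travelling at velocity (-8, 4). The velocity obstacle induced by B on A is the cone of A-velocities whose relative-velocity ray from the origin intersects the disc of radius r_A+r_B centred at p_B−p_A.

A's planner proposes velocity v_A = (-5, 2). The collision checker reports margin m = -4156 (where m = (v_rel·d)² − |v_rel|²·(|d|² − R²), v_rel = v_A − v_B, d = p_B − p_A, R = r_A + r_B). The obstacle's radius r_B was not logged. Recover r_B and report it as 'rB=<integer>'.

m = -4156
d = (-22, -8);  v_rel = (3, -2),  |v_rel|² = 13
v_rel×d = (3)·(-8) − (-2)·(-22) = -68
since m = R²·13 − (-68)²:  R² = (4624 + -4156) / 13 = 36
R = √36 = 6  ⇒  r_B = 6 − 3 = 3

rB=3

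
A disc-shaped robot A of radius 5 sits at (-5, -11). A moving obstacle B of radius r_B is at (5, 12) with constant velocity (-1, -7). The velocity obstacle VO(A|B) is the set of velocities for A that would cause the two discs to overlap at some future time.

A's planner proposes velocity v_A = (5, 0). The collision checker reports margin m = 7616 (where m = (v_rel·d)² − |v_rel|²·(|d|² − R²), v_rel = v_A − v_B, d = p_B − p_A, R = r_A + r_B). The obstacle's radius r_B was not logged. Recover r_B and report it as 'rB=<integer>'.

m = 7616
d = (10, 23);  v_rel = (6, 7),  |v_rel|² = 85
v_rel×d = (6)·(23) − (7)·(10) = 68
since m = R²·85 − 68²:  R² = (4624 + 7616) / 85 = 144
R = √144 = 12  ⇒  r_B = 12 − 5 = 7

rB=7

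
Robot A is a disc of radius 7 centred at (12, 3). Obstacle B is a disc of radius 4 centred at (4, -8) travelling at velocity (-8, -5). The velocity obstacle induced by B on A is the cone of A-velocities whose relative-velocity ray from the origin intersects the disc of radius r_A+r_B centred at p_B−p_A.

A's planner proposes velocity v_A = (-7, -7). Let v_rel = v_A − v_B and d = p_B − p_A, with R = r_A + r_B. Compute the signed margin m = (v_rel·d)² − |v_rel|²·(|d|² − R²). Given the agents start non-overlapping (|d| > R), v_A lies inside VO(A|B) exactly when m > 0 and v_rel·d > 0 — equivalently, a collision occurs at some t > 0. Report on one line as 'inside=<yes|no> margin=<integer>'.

d = (-8, -11),  |d|² = 185;  R = 7+4 = 11,  c = 185−11² = 64
v_rel = (1, -2),  |v_rel|² = 5;  v_rel·d = (1)·(-8) + (-2)·(-11) = 14
5·t² − 28·t + 64 = 0  ⇒  m = 14² − 5·64 = -124
m = -124 < 0,  v_rel·d = 14 > 0  ⇒  outside

inside=no margin=-124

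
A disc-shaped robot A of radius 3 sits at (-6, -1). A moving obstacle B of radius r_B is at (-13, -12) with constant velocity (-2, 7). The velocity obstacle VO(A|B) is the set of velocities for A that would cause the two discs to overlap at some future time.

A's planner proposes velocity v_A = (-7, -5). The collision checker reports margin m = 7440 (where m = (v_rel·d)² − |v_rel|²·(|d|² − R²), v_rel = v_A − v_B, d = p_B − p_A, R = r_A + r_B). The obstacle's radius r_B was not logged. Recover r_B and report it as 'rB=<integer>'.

m = 7440
d = (-7, -11);  v_rel = (-5, -12),  |v_rel|² = 169
v_rel×d = (-5)·(-11) − (-12)·(-7) = -29
since m = R²·169 − (-29)²:  R² = (841 + 7440) / 169 = 49
R = √49 = 7  ⇒  r_B = 7 − 3 = 4

rB=4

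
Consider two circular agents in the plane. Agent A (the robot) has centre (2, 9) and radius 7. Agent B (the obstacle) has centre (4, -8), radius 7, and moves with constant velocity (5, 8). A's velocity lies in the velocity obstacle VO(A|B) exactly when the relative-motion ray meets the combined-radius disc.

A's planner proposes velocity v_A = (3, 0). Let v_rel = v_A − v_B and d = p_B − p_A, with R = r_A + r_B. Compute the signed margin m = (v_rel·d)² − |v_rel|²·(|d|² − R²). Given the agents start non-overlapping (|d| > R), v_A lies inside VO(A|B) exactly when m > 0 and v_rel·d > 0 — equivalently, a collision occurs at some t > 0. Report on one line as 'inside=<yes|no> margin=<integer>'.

d = (2, -17),  |d|² = 293;  R = 7+7 = 14,  c = 293−14² = 97
v_rel = (-2, -8),  |v_rel|² = 68;  v_rel·d = (-2)·(2) + (-8)·(-17) = 132
68·t² − 264·t + 97 = 0  ⇒  m = 132² − 68·97 = 10828
m = 10828 > 0,  v_rel·d = 132 > 0  ⇒  inside

inside=yes margin=10828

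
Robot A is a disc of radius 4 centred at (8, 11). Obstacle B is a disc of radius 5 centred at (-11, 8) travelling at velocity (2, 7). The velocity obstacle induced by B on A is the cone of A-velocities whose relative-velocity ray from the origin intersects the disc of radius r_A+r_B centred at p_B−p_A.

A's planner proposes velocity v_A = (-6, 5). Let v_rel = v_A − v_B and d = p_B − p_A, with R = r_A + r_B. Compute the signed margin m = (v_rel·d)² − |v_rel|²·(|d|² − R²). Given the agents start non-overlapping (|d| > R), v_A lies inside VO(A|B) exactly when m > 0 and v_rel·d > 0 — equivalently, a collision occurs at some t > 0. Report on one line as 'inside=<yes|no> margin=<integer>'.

d = (-19, -3),  |d|² = 370;  R = 4+5 = 9,  c = 370−9² = 289
v_rel = (-8, -2),  |v_rel|² = 68;  v_rel·d = (-8)·(-19) + (-2)·(-3) = 158
68·t² − 316·t + 289 = 0  ⇒  m = 158² − 68·289 = 5312
m = 5312 > 0,  v_rel·d = 158 > 0  ⇒  inside

inside=yes margin=5312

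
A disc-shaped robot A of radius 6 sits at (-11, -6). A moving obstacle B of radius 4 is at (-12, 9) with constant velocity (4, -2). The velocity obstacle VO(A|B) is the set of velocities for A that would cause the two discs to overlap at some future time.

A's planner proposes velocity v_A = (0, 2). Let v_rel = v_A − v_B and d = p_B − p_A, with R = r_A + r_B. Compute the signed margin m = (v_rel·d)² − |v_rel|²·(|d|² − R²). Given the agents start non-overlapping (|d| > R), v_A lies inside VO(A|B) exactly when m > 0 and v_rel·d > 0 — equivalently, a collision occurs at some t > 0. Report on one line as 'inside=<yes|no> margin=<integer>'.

d = (-1, 15),  |d|² = 226;  R = 6+4 = 10,  c = 226−10² = 126
v_rel = (-4, 4),  |v_rel|² = 32;  v_rel·d = (-4)·(-1) + (4)·(15) = 64
32·t² − 128·t + 126 = 0  ⇒  m = 64² − 32·126 = 64
m = 64 > 0,  v_rel·d = 64 > 0  ⇒  inside

inside=yes margin=64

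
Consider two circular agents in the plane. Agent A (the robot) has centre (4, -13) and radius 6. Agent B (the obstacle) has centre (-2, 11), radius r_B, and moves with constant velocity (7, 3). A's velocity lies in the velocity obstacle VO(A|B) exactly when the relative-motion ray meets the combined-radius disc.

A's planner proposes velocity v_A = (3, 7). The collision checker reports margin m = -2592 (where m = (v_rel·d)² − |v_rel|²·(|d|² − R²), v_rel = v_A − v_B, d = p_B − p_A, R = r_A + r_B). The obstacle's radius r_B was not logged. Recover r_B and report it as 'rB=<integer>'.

m = -2592
d = (-6, 24);  v_rel = (-4, 4),  |v_rel|² = 32
v_rel×d = (-4)·(24) − (4)·(-6) = -72
since m = R²·32 − (-72)²:  R² = (5184 + -2592) / 32 = 81
R = √81 = 9  ⇒  r_B = 9 − 6 = 3

rB=3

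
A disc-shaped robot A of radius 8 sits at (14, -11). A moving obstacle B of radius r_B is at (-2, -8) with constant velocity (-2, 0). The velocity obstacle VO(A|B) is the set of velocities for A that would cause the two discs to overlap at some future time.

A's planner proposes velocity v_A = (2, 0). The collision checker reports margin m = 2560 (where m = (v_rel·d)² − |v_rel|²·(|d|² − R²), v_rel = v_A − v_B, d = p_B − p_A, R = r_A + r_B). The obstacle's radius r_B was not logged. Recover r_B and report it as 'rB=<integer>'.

m = 2560
d = (-16, 3);  v_rel = (4, 0),  |v_rel|² = 16
v_rel×d = (4)·(3) − (0)·(-16) = 12
since m = R²·16 − 12²:  R² = (144 + 2560) / 16 = 169
R = √169 = 13  ⇒  r_B = 13 − 8 = 5

rB=5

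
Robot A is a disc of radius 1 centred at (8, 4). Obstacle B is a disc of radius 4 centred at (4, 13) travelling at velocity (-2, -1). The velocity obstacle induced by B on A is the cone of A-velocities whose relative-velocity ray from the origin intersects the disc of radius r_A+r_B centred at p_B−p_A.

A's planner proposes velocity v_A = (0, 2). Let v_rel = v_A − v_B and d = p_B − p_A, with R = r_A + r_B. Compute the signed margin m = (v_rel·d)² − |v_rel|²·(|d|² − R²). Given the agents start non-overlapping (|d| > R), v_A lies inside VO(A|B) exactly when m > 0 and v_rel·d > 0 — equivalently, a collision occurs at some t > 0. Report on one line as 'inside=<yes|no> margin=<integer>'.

d = (-4, 9),  |d|² = 97;  R = 1+4 = 5,  c = 97−5² = 72
v_rel = (2, 3),  |v_rel|² = 13;  v_rel·d = (2)·(-4) + (3)·(9) = 19
13·t² − 38·t + 72 = 0  ⇒  m = 19² − 13·72 = -575
m = -575 < 0,  v_rel·d = 19 > 0  ⇒  outside

inside=no margin=-575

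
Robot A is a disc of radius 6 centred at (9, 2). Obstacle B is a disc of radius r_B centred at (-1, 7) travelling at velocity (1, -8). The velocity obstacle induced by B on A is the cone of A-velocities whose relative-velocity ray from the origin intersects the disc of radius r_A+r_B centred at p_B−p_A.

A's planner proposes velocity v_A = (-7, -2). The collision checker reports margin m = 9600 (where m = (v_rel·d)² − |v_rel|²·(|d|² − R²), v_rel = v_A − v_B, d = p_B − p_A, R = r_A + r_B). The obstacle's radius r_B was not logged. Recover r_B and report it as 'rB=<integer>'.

m = 9600
d = (-10, 5);  v_rel = (-8, 6),  |v_rel|² = 100
v_rel×d = (-8)·(5) − (6)·(-10) = 20
since m = R²·100 − 20²:  R² = (400 + 9600) / 100 = 100
R = √100 = 10  ⇒  r_B = 10 − 6 = 4

rB=4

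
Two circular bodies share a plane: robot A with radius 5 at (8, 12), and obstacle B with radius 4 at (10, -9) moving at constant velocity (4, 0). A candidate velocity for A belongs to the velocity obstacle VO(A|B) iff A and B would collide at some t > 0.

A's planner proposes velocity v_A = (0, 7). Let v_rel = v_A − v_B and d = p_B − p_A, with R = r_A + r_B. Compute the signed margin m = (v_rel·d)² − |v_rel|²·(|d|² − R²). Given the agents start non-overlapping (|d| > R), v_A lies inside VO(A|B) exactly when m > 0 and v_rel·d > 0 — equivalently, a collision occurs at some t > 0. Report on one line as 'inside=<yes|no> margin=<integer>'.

d = (2, -21),  |d|² = 445;  R = 5+4 = 9,  c = 445−9² = 364
v_rel = (-4, 7),  |v_rel|² = 65;  v_rel·d = (-4)·(2) + (7)·(-21) = -155
65·t² + 310·t + 364 = 0  ⇒  m = (-155)² − 65·364 = 365
m = 365 > 0,  v_rel·d = -155 < 0  ⇒  outside

inside=no margin=365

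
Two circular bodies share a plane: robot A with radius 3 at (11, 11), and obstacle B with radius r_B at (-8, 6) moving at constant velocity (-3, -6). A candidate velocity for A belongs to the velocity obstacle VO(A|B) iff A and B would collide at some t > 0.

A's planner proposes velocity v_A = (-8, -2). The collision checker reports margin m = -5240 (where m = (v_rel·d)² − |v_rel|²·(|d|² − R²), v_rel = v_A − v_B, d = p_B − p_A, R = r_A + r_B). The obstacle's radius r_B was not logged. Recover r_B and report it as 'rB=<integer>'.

m = -5240
d = (-19, -5);  v_rel = (-5, 4),  |v_rel|² = 41
v_rel×d = (-5)·(-5) − (4)·(-19) = 101
since m = R²·41 − 101²:  R² = (10201 + -5240) / 41 = 121
R = √121 = 11  ⇒  r_B = 11 − 3 = 8

rB=8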